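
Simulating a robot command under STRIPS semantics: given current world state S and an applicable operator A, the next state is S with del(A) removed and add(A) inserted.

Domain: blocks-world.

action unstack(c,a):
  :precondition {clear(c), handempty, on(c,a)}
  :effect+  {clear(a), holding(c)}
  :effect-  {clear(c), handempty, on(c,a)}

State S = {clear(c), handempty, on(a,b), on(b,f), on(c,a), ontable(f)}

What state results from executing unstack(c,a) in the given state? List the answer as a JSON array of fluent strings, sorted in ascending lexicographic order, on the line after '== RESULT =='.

Compute (S \ del) ∪ add:
  pre ⊆ S: {clear(c), handempty, on(c,a)} ⊆ S  — applicable
  S \ del = {on(a,b), on(b,f), ontable(f)}
  ∪ add   = {clear(a), holding(c), on(a,b), on(b,f), ontable(f)}

== RESULT ==
["clear(a)", "holding(c)", "on(a,b)", "on(b,f)", "ontable(f)"]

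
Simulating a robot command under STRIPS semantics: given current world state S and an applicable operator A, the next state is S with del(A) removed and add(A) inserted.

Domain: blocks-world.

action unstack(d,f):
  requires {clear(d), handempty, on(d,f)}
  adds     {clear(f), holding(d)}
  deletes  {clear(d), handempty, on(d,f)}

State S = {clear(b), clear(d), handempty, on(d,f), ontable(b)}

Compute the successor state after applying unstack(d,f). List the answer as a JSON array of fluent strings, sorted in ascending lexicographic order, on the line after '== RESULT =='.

Progress:
  pre ⊆ S: {clear(d), handempty, on(d,f)} ⊆ S  — applicable
  S \ del = {clear(b), ontable(b)}
  ∪ add   = {clear(b), clear(f), holding(d), ontable(b)}

== RESULT ==
["clear(b)", "clear(f)", "holding(d)", "ontable(b)"]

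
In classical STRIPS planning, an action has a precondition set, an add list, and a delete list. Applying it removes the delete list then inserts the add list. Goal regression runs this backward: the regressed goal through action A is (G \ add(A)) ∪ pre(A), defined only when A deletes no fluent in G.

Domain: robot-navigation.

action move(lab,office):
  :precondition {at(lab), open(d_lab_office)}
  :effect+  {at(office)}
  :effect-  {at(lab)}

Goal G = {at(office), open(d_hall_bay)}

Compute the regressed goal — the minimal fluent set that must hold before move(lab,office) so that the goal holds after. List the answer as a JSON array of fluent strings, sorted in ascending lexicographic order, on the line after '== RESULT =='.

Regress:
  G ∩ del = {}  (empty — regression defined)
  G \ add = {at(office), open(d_hall_bay)} \ {at(office)} = {open(d_hall_bay)}
  ∪ pre   = {open(d_hall_bay)} ∪ {at(lab), open(d_lab_office)}
          = {at(lab), open(d_hall_bay), open(d_lab_office)}

== RESULT ==
["at(lab)", "open(d_hall_bay)", "open(d_lab_office)"]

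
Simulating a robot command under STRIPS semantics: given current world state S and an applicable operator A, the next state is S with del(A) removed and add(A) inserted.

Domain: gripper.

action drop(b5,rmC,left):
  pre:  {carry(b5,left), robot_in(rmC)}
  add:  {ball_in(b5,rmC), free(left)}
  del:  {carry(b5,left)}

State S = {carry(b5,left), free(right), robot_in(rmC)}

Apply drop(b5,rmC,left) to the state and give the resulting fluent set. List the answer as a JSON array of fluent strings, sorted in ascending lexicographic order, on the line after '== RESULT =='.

Compute (S \ del) ∪ add:
  pre ⊆ S: {carry(b5,left), robot_in(rmC)} ⊆ S  — applicable
  S \ del = {free(right), robot_in(rmC)}
  ∪ add   = {ball_in(b5,rmC), free(left), free(right), robot_in(rmC)}

== RESULT ==
["ball_in(b5,rmC)", "free(left)", "free(right)", "robot_in(rmC)"]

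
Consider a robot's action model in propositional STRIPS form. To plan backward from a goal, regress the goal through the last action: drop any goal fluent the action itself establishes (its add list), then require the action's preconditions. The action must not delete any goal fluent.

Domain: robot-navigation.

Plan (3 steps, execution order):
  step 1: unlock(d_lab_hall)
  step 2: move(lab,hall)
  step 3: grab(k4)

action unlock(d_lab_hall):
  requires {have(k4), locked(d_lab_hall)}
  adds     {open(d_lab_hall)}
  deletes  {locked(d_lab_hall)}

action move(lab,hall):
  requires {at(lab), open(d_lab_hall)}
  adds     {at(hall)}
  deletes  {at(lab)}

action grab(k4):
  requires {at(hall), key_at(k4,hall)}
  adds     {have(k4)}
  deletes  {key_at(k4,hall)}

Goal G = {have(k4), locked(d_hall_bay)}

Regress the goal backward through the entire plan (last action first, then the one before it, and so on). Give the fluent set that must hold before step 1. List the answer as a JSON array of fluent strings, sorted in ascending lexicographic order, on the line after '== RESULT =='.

Regress step by step:
  through step 3 (grab(k4)): drop {have(k4)}, keep {locked(d_hall_bay)}, require {at(hall), key_at(k4,hall)}
    → {at(hall), key_at(k4,hall), locked(d_hall_bay)}
  through step 2 (move(lab,hall)): drop {at(hall)}, keep {key_at(k4,hall), locked(d_hall_bay)}, require {at(lab), open(d_lab_hall)}
    → {at(lab), key_at(k4,hall), locked(d_hall_bay), open(d_lab_hall)}
  through step 1 (unlock(d_lab_hall)): drop {open(d_lab_hall)}, keep {at(lab), key_at(k4,hall), locked(d_hall_bay)}, require {have(k4), locked(d_lab_hall)}
    → {at(lab), have(k4), key_at(k4,hall), locked(d_hall_bay), locked(d_lab_hall)}

== RESULT ==
["at(lab)", "have(k4)", "key_at(k4,hall)", "locked(d_hall_bay)", "locked(d_lab_hall)"]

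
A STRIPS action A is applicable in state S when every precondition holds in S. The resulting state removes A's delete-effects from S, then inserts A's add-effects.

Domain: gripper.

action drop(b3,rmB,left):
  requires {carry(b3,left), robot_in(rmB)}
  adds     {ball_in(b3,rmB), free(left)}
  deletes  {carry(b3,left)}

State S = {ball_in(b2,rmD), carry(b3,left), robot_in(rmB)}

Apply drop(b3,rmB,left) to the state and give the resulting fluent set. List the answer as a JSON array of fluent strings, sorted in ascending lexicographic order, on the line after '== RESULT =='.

Progress:
  pre ⊆ S: {carry(b3,left), robot_in(rmB)} ⊆ S  — applicable
  S \ del = {ball_in(b2,rmD), robot_in(rmB)}
  ∪ add   = {ball_in(b2,rmD), ball_in(b3,rmB), free(left), robot_in(rmB)}

== RESULT ==
["ball_in(b2,rmD)", "ball_in(b3,rmB)", "free(left)", "robot_in(rmB)"]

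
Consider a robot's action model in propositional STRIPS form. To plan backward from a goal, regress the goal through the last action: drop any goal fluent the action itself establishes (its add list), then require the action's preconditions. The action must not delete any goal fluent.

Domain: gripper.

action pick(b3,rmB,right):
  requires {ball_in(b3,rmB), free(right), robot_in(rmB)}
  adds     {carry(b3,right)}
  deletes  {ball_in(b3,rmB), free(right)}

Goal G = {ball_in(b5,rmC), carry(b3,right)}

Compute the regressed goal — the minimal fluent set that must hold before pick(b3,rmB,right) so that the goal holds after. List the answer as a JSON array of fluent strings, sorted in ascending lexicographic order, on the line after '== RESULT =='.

Regress:
  G ∩ del = {}  (empty — regression defined)
  G \ add = {ball_in(b5,rmC), carry(b3,right)} \ {carry(b3,right)} = {ball_in(b5,rmC)}
  ∪ pre   = {ball_in(b5,rmC)} ∪ {ball_in(b3,rmB), free(right), robot_in(rmB)}
          = {ball_in(b3,rmB), ball_in(b5,rmC), free(right), robot_in(rmB)}

== RESULT ==
["ball_in(b3,rmB)", "ball_in(b5,rmC)", "free(right)", "robot_in(rmB)"]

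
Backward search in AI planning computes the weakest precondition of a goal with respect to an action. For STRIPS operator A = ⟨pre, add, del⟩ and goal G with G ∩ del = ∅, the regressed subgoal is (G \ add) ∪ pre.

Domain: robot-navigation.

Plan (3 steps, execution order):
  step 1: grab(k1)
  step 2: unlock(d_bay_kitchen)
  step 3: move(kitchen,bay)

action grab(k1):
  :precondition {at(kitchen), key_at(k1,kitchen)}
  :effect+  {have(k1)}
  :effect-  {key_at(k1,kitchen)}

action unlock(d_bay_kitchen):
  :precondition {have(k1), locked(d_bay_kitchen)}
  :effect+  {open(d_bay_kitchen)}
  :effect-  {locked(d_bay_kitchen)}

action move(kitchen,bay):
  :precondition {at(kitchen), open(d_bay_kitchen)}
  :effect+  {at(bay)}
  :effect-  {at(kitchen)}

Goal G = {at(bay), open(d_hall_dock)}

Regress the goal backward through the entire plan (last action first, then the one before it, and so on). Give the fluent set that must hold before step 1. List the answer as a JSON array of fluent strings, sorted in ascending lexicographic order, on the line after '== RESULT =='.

Regress step by step:
  through step 3 (move(kitchen,bay)): drop {at(bay)}, keep {open(d_hall_dock)}, require {at(kitchen), open(d_bay_kitchen)}
    → {at(kitchen), open(d_bay_kitchen), open(d_hall_dock)}
  through step 2 (unlock(d_bay_kitchen)): drop {open(d_bay_kitchen)}, keep {at(kitchen), open(d_hall_dock)}, require {have(k1), locked(d_bay_kitchen)}
    → {at(kitchen), have(k1), locked(d_bay_kitchen), open(d_hall_dock)}
  through step 1 (grab(k1)): drop {have(k1)}, keep {at(kitchen), locked(d_bay_kitchen), open(d_hall_dock)}, require {at(kitchen), key_at(k1,kitchen)}
    → {at(kitchen), key_at(k1,kitchen), locked(d_bay_kitchen), open(d_hall_dock)}

== RESULT ==
["at(kitchen)", "key_at(k1,kitchen)", "locked(d_bay_kitchen)", "open(d_hall_dock)"]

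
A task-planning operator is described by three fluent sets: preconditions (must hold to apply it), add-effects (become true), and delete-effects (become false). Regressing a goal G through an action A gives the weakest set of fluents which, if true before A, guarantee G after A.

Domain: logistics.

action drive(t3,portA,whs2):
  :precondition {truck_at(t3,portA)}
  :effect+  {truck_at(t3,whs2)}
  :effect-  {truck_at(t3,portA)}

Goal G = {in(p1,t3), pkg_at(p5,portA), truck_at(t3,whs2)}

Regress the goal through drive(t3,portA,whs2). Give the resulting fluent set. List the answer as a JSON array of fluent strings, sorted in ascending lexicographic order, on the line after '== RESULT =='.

Compute (G \ add) ∪ pre:
  G ∩ del = {}  (empty — regression defined)
  G \ add = {in(p1,t3), pkg_at(p5,portA), truck_at(t3,whs2)} \ {truck_at(t3,whs2)} = {in(p1,t3), pkg_at(p5,portA)}
  ∪ pre   = {in(p1,t3), pkg_at(p5,portA)} ∪ {truck_at(t3,portA)}
          = {in(p1,t3), pkg_at(p5,portA), truck_at(t3,portA)}

== RESULT ==
["in(p1,t3)", "pkg_at(p5,portA)", "truck_at(t3,portA)"]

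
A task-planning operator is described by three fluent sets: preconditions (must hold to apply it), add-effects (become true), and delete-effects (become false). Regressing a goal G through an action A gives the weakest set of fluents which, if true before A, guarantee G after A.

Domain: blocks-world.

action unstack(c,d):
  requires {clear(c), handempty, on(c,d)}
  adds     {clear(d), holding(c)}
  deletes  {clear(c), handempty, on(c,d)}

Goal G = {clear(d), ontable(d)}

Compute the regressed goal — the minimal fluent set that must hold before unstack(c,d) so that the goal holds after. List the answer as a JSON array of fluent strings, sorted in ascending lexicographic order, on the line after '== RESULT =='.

Compute (G \ add) ∪ pre:
  G ∩ del = {}  (empty — regression defined)
  G \ add = {clear(d), ontable(d)} \ {clear(d), holding(c)} = {ontable(d)}
  ∪ pre   = {ontable(d)} ∪ {clear(c), handempty, on(c,d)}
          = {clear(c), handempty, on(c,d), ontable(d)}

== RESULT ==
["clear(c)", "handempty", "on(c,d)", "ontable(d)"]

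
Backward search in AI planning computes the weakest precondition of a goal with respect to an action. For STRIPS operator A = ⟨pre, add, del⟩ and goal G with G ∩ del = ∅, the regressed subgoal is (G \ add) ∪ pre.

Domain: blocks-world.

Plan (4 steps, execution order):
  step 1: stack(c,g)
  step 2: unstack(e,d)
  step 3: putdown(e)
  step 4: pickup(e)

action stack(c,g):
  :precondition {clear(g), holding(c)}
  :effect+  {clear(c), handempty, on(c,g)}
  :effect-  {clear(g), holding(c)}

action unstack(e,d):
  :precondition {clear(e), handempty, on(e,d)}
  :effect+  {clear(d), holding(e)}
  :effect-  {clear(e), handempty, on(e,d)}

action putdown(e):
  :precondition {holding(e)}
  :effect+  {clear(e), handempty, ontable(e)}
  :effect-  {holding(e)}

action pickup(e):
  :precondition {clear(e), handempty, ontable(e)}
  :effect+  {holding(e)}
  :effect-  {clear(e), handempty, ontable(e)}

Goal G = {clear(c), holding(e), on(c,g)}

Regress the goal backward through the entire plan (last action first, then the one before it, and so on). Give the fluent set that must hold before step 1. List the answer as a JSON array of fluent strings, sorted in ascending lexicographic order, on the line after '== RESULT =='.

Work backward from the goal:
  through step 4 (pickup(e)): drop {holding(e)}, keep {clear(c), on(c,g)}, require {clear(e), handempty, ontable(e)}
    → {clear(c), clear(e), handempty, on(c,g), ontable(e)}
  through step 3 (putdown(e)): drop {clear(e), handempty, ontable(e)}, keep {clear(c), on(c,g)}, require {holding(e)}
    → {clear(c), holding(e), on(c,g)}
  through step 2 (unstack(e,d)): drop {holding(e)}, keep {clear(c), on(c,g)}, require {clear(e), handempty, on(e,d)}
    → {clear(c), clear(e), handempty, on(c,g), on(e,d)}
  through step 1 (stack(c,g)): drop {clear(c), handempty, on(c,g)}, keep {clear(e), on(e,d)}, require {clear(g), holding(c)}
    → {clear(e), clear(g), holding(c), on(e,d)}

== RESULT ==
["clear(e)", "clear(g)", "holding(c)", "on(e,d)"]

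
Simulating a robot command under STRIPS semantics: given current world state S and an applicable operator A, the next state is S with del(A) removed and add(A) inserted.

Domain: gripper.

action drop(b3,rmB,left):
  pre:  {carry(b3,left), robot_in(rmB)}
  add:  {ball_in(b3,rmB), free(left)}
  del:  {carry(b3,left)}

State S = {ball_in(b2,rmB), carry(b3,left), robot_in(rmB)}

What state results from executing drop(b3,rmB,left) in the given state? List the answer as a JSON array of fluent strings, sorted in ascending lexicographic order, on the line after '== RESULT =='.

Progress:
  pre ⊆ S: {carry(b3,left), robot_in(rmB)} ⊆ S  — applicable
  S \ del = {ball_in(b2,rmB), robot_in(rmB)}
  ∪ add   = {ball_in(b2,rmB), ball_in(b3,rmB), free(left), robot_in(rmB)}

== RESULT ==
["ball_in(b2,rmB)", "ball_in(b3,rmB)", "free(left)", "robot_in(rmB)"]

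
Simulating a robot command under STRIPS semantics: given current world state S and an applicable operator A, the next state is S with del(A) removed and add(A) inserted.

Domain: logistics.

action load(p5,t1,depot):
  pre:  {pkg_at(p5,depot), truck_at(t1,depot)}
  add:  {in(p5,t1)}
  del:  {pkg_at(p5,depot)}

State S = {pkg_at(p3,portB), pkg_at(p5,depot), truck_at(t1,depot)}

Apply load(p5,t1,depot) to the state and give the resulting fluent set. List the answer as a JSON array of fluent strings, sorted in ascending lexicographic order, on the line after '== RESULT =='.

Progress:
  pre ⊆ S: {pkg_at(p5,depot), truck_at(t1,depot)} ⊆ S  — applicable
  S \ del = {pkg_at(p3,portB), truck_at(t1,depot)}
  ∪ add   = {in(p5,t1), pkg_at(p3,portB), truck_at(t1,depot)}

== RESULT ==
["in(p5,t1)", "pkg_at(p3,portB)", "truck_at(t1,depot)"]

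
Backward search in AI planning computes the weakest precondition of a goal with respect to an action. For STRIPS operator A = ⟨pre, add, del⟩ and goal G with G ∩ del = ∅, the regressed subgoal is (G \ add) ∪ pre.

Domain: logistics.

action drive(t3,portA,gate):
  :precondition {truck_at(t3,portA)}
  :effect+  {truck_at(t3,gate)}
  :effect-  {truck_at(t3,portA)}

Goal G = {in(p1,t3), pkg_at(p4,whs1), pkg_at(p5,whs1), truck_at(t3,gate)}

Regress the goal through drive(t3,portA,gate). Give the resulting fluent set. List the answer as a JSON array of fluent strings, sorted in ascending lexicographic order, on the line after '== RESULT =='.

Compute (G \ add) ∪ pre:
  G ∩ del = {}  (empty — regression defined)
  G \ add = {in(p1,t3), pkg_at(p4,whs1), pkg_at(p5,whs1), truck_at(t3,gate)} \ {truck_at(t3,gate)} = {in(p1,t3), pkg_at(p4,whs1), pkg_at(p5,whs1)}
  ∪ pre   = {in(p1,t3), pkg_at(p4,whs1), pkg_at(p5,whs1)} ∪ {truck_at(t3,portA)}
          = {in(p1,t3), pkg_at(p4,whs1), pkg_at(p5,whs1), truck_at(t3,portA)}

== RESULT ==
["in(p1,t3)", "pkg_at(p4,whs1)", "pkg_at(p5,whs1)", "truck_at(t3,portA)"]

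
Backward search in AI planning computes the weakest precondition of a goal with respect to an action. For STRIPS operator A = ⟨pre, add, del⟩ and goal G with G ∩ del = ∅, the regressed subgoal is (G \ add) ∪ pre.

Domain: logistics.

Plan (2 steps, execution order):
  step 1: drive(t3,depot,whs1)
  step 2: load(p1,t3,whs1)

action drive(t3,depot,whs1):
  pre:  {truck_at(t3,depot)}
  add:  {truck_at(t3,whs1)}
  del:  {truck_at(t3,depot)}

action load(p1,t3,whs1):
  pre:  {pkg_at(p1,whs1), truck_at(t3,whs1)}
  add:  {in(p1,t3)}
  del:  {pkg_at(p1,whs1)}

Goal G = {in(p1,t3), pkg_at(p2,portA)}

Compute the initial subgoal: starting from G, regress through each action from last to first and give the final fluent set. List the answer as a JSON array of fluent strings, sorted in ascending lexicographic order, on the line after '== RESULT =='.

Work backward from the goal:
  through step 2 (load(p1,t3,whs1)): drop {in(p1,t3)}, keep {pkg_at(p2,portA)}, require {pkg_at(p1,whs1), truck_at(t3,whs1)}
    → {pkg_at(p1,whs1), pkg_at(p2,portA), truck_at(t3,whs1)}
  through step 1 (drive(t3,depot,whs1)): drop {truck_at(t3,whs1)}, keep {pkg_at(p1,whs1), pkg_at(p2,portA)}, require {truck_at(t3,depot)}
    → {pkg_at(p1,whs1), pkg_at(p2,portA), truck_at(t3,depot)}

== RESULT ==
["pkg_at(p1,whs1)", "pkg_at(p2,portA)", "truck_at(t3,depot)"]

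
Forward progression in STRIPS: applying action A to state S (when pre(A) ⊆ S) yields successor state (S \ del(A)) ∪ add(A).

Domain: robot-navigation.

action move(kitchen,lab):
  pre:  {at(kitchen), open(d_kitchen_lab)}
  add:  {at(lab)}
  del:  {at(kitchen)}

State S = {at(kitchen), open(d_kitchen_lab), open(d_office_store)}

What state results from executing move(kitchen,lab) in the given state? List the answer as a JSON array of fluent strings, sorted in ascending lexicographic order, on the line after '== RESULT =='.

Progress:
  pre ⊆ S: {at(kitchen), open(d_kitchen_lab)} ⊆ S  — applicable
  S \ del = {open(d_kitchen_lab), open(d_office_store)}
  ∪ add   = {at(lab), open(d_kitchen_lab), open(d_office_store)}

== RESULT ==
["at(lab)", "open(d_kitchen_lab)", "open(d_office_store)"]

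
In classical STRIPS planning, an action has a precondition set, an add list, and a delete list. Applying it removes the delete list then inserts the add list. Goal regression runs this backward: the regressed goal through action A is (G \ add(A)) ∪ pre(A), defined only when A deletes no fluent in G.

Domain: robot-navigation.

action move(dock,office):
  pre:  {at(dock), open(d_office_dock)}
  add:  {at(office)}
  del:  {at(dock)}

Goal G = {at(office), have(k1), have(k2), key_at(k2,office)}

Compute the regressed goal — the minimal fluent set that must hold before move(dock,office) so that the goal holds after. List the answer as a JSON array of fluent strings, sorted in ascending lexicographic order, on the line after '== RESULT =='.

Regress:
  G ∩ del = {}  (empty — regression defined)
  G \ add = {at(office), have(k1), have(k2), key_at(k2,office)} \ {at(office)} = {have(k1), have(k2), key_at(k2,office)}
  ∪ pre   = {have(k1), have(k2), key_at(k2,office)} ∪ {at(dock), open(d_office_dock)}
          = {at(dock), have(k1), have(k2), key_at(k2,office), open(d_office_dock)}

== RESULT ==
["at(dock)", "have(k1)", "have(k2)", "key_at(k2,office)", "open(d_office_dock)"]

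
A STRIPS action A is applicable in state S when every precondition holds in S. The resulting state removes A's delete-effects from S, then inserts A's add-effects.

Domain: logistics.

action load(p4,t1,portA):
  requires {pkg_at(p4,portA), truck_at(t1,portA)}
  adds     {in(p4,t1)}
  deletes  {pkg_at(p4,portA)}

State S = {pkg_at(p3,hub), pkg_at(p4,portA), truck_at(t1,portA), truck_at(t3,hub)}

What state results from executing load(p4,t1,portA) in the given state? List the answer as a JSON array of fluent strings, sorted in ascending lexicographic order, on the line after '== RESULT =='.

Progress:
  pre ⊆ S: {pkg_at(p4,portA), truck_at(t1,portA)} ⊆ S  — applicable
  S \ del = {pkg_at(p3,hub), truck_at(t1,portA), truck_at(t3,hub)}
  ∪ add   = {in(p4,t1), pkg_at(p3,hub), truck_at(t1,portA), truck_at(t3,hub)}

== RESULT ==
["in(p4,t1)", "pkg_at(p3,hub)", "truck_at(t1,portA)", "truck_at(t3,hub)"]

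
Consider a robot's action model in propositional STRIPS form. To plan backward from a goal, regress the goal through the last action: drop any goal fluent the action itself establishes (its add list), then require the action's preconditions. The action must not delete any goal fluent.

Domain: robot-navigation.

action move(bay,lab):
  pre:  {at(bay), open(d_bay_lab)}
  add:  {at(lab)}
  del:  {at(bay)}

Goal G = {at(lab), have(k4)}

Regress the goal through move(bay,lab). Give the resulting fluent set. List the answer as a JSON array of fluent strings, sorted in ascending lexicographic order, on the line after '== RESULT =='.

Compute (G \ add) ∪ pre:
  G ∩ del = {}  (empty — regression defined)
  G \ add = {at(lab), have(k4)} \ {at(lab)} = {have(k4)}
  ∪ pre   = {have(k4)} ∪ {at(bay), open(d_bay_lab)}
          = {at(bay), have(k4), open(d_bay_lab)}

== RESULT ==
["at(bay)", "have(k4)", "open(d_bay_lab)"]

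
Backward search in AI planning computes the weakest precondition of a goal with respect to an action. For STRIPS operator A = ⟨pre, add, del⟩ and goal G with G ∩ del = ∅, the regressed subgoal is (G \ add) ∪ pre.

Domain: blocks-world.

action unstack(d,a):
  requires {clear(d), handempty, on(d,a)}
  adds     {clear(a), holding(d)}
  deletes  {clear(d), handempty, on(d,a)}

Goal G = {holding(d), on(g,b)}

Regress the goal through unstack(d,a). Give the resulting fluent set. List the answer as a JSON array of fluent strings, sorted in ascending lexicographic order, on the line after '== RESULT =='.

Regress:
  G ∩ del = {}  (empty — regression defined)
  G \ add = {holding(d), on(g,b)} \ {clear(a), holding(d)} = {on(g,b)}
  ∪ pre   = {on(g,b)} ∪ {clear(d), handempty, on(d,a)}
          = {clear(d), handempty, on(d,a), on(g,b)}

== RESULT ==
["clear(d)", "handempty", "on(d,a)", "on(g,b)"]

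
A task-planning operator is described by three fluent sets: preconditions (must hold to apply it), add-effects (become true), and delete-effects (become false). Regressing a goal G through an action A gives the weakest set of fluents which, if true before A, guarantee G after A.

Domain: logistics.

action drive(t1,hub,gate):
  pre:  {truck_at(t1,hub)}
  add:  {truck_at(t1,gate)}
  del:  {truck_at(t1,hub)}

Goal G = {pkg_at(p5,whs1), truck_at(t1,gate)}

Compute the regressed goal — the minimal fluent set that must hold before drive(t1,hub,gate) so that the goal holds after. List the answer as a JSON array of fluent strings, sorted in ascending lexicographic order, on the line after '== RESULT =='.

Regress:
  G ∩ del = {}  (empty — regression defined)
  G \ add = {pkg_at(p5,whs1), truck_at(t1,gate)} \ {truck_at(t1,gate)} = {pkg_at(p5,whs1)}
  ∪ pre   = {pkg_at(p5,whs1)} ∪ {truck_at(t1,hub)}
          = {pkg_at(p5,whs1), truck_at(t1,hub)}

== RESULT ==
["pkg_at(p5,whs1)", "truck_at(t1,hub)"]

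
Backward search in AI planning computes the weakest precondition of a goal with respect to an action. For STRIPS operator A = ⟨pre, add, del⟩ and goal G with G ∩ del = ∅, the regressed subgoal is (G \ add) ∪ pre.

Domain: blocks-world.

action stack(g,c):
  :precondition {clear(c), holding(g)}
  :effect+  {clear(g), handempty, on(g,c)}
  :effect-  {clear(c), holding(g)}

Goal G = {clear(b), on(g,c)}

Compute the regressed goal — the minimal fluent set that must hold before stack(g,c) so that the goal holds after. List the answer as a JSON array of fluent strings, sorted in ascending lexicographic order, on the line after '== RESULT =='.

Regress:
  G ∩ del = {}  (empty — regression defined)
  G \ add = {clear(b), on(g,c)} \ {clear(g), handempty, on(g,c)} = {clear(b)}
  ∪ pre   = {clear(b)} ∪ {clear(c), holding(g)}
          = {clear(b), clear(c), holding(g)}

== RESULT ==
["clear(b)", "clear(c)", "holding(g)"]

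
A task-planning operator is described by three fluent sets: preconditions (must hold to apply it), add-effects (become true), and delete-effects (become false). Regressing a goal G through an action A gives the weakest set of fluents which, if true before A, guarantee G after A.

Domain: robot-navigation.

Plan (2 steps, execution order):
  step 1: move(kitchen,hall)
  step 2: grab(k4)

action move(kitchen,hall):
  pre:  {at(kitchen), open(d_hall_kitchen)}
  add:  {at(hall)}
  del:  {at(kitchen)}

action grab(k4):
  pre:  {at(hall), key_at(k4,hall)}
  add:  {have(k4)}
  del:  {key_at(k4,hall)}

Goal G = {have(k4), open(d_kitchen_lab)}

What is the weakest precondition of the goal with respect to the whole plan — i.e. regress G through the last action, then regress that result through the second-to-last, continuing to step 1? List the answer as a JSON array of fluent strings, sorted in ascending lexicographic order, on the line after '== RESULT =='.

Work backward from the goal:
  through step 2 (grab(k4)): drop {have(k4)}, keep {open(d_kitchen_lab)}, require {at(hall), key_at(k4,hall)}
    → {at(hall), key_at(k4,hall), open(d_kitchen_lab)}
  through step 1 (move(kitchen,hall)): drop {at(hall)}, keep {key_at(k4,hall), open(d_kitchen_lab)}, require {at(kitchen), open(d_hall_kitchen)}
    → {at(kitchen), key_at(k4,hall), open(d_hall_kitchen), open(d_kitchen_lab)}

== RESULT ==
["at(kitchen)", "key_at(k4,hall)", "open(d_hall_kitchen)", "open(d_kitchen_lab)"]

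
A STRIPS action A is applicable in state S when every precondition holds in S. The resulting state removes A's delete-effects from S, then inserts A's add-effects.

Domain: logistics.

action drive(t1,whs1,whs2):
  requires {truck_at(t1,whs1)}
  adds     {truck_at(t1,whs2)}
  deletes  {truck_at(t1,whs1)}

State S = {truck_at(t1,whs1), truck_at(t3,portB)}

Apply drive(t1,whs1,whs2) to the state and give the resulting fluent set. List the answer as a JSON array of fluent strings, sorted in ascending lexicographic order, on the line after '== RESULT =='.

Progress:
  pre ⊆ S: {truck_at(t1,whs1)} ⊆ S  — applicable
  S \ del = {truck_at(t3,portB)}
  ∪ add   = {truck_at(t1,whs2), truck_at(t3,portB)}

== RESULT ==
["truck_at(t1,whs2)", "truck_at(t3,portB)"]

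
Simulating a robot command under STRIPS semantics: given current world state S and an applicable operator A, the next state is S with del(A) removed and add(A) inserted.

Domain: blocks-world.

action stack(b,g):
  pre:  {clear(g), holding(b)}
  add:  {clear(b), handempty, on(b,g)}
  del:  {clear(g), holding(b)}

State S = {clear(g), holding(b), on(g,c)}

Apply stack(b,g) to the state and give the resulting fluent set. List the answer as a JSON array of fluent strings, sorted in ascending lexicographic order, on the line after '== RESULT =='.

Compute (S \ del) ∪ add:
  pre ⊆ S: {clear(g), holding(b)} ⊆ S  — applicable
  S \ del = {on(g,c)}
  ∪ add   = {clear(b), handempty, on(b,g), on(g,c)}

== RESULT ==
["clear(b)", "handempty", "on(b,g)", "on(g,c)"]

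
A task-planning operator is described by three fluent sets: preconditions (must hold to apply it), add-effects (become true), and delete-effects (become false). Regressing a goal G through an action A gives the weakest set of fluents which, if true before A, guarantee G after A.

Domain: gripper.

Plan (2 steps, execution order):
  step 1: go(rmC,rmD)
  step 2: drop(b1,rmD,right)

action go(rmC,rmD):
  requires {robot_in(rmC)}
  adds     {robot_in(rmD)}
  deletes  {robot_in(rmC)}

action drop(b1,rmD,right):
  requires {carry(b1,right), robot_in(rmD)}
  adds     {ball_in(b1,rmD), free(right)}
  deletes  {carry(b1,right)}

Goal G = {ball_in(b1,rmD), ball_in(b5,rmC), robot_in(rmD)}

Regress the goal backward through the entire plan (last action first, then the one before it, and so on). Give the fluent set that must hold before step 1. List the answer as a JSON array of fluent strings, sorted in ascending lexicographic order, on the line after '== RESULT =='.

Work backward from the goal:
  through step 2 (drop(b1,rmD,right)): drop {ball_in(b1,rmD)}, keep {ball_in(b5,rmC), robot_in(rmD)}, require {carry(b1,right), robot_in(rmD)}
    → {ball_in(b5,rmC), carry(b1,right), robot_in(rmD)}
  through step 1 (go(rmC,rmD)): drop {robot_in(rmD)}, keep {ball_in(b5,rmC), carry(b1,right)}, require {robot_in(rmC)}
    → {ball_in(b5,rmC), carry(b1,right), robot_in(rmC)}

== RESULT ==
["ball_in(b5,rmC)", "carry(b1,right)", "robot_in(rmC)"]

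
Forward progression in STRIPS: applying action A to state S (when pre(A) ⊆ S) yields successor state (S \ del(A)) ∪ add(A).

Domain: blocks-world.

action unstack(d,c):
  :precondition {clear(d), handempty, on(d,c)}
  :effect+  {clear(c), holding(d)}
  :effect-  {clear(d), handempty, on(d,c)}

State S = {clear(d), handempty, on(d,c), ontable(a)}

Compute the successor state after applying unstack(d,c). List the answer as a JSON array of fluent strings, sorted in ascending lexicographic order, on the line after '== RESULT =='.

Progress:
  pre ⊆ S: {clear(d), handempty, on(d,c)} ⊆ S  — applicable
  S \ del = {ontable(a)}
  ∪ add   = {clear(c), holding(d), ontable(a)}

== RESULT ==
["clear(c)", "holding(d)", "ontable(a)"]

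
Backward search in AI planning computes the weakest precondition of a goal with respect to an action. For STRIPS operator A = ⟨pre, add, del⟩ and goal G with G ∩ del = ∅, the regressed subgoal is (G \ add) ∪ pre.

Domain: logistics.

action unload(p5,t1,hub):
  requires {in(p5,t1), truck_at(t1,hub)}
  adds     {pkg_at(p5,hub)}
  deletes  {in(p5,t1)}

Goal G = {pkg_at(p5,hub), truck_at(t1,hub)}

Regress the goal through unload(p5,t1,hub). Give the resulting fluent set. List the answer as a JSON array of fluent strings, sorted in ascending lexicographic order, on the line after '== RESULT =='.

Compute (G \ add) ∪ pre:
  G ∩ del = {}  (empty — regression defined)
  G \ add = {pkg_at(p5,hub), truck_at(t1,hub)} \ {pkg_at(p5,hub)} = {truck_at(t1,hub)}
  ∪ pre   = {truck_at(t1,hub)} ∪ {in(p5,t1), truck_at(t1,hub)}
          = {in(p5,t1), truck_at(t1,hub)}

== RESULT ==
["in(p5,t1)", "truck_at(t1,hub)"]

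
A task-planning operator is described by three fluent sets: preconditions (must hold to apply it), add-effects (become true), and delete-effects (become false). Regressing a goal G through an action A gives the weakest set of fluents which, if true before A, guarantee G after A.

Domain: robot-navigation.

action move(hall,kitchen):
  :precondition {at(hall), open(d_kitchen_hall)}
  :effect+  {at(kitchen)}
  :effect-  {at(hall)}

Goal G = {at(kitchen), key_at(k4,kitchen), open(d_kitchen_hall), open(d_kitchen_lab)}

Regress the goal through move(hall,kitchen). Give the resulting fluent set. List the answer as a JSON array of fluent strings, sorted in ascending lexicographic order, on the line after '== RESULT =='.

Regress:
  G ∩ del = {}  (empty — regression defined)
  G \ add = {at(kitchen), key_at(k4,kitchen), open(d_kitchen_hall), open(d_kitchen_lab)} \ {at(kitchen)} = {key_at(k4,kitchen), open(d_kitchen_hall), open(d_kitchen_lab)}
  ∪ pre   = {key_at(k4,kitchen), open(d_kitchen_hall), open(d_kitchen_lab)} ∪ {at(hall), open(d_kitchen_hall)}
          = {at(hall), key_at(k4,kitchen), open(d_kitchen_hall), open(d_kitchen_lab)}

== RESULT ==
["at(hall)", "key_at(k4,kitchen)", "open(d_kitchen_hall)", "open(d_kitchen_lab)"]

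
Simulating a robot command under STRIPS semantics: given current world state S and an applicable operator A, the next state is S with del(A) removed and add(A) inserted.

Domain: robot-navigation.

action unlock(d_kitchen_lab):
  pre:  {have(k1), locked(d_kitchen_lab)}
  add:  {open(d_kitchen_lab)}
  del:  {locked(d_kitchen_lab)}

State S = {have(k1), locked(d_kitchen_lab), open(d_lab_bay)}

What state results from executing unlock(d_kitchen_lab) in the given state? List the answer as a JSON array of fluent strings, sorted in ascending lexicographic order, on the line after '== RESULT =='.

Progress:
  pre ⊆ S: {have(k1), locked(d_kitchen_lab)} ⊆ S  — applicable
  S \ del = {have(k1), open(d_lab_bay)}
  ∪ add   = {have(k1), open(d_kitchen_lab), open(d_lab_bay)}

== RESULT ==
["have(k1)", "open(d_kitchen_lab)", "open(d_lab_bay)"]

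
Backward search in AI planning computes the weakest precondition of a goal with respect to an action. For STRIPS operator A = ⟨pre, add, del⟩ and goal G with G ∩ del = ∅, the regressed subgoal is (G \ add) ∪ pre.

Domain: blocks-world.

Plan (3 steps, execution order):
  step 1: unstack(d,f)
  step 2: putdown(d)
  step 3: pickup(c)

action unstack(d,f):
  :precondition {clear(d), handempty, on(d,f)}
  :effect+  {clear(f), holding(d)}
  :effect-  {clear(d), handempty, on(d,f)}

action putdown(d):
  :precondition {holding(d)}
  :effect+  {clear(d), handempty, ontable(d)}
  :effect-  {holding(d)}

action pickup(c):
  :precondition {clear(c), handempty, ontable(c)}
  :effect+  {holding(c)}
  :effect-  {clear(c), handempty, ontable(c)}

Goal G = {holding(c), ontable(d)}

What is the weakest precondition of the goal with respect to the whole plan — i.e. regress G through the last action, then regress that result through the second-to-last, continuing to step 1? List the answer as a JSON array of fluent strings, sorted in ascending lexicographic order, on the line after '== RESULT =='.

Work backward from the goal:
  through step 3 (pickup(c)): drop {holding(c)}, keep {ontable(d)}, require {clear(c), handempty, ontable(c)}
    → {clear(c), handempty, ontable(c), ontable(d)}
  through step 2 (putdown(d)): drop {handempty, ontable(d)}, keep {clear(c), ontable(c)}, require {holding(d)}
    → {clear(c), holding(d), ontable(c)}
  through step 1 (unstack(d,f)): drop {holding(d)}, keep {clear(c), ontable(c)}, require {clear(d), handempty, on(d,f)}
    → {clear(c), clear(d), handempty, on(d,f), ontable(c)}

== RESULT ==
["clear(c)", "clear(d)", "handempty", "on(d,f)", "ontable(c)"]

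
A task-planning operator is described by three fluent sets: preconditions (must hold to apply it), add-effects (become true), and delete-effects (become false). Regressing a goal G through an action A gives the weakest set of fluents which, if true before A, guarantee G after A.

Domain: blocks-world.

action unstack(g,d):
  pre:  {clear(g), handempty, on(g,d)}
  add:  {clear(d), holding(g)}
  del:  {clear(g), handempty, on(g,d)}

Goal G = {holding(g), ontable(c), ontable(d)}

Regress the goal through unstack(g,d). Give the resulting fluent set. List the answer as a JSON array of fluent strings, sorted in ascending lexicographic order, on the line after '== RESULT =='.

Regress:
  G ∩ del = {}  (empty — regression defined)
  G \ add = {holding(g), ontable(c), ontable(d)} \ {clear(d), holding(g)} = {ontable(c), ontable(d)}
  ∪ pre   = {ontable(c), ontable(d)} ∪ {clear(g), handempty, on(g,d)}
          = {clear(g), handempty, on(g,d), ontable(c), ontable(d)}

== RESULT ==
["clear(g)", "handempty", "on(g,d)", "ontable(c)", "ontable(d)"]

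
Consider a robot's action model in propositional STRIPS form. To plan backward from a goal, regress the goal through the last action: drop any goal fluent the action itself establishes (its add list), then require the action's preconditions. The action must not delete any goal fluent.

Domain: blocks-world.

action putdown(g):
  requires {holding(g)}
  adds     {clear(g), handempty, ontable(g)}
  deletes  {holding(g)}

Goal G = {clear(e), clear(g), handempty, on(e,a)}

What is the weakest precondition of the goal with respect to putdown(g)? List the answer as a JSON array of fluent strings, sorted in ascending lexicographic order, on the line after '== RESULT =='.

Regress:
  G ∩ del = {}  (empty — regression defined)
  G \ add = {clear(e), clear(g), handempty, on(e,a)} \ {clear(g), handempty, ontable(g)} = {clear(e), on(e,a)}
  ∪ pre   = {clear(e), on(e,a)} ∪ {holding(g)}
          = {clear(e), holding(g), on(e,a)}

== RESULT ==
["clear(e)", "holding(g)", "on(e,a)"]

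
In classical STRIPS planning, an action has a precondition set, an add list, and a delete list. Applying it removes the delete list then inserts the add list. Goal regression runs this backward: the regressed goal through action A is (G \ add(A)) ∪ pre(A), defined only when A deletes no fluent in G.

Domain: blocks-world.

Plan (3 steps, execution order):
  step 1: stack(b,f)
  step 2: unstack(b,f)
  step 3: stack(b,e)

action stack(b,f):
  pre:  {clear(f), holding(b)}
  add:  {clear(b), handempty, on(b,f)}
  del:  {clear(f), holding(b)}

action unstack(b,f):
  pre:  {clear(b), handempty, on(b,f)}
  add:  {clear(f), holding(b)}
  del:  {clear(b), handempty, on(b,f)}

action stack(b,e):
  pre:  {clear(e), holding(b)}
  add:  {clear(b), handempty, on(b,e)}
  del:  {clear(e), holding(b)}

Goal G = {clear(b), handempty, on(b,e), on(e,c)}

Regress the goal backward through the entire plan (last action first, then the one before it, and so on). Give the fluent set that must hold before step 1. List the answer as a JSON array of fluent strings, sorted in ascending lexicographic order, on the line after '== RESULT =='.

Regress step by step:
  through step 3 (stack(b,e)): drop {clear(b), handempty, on(b,e)}, keep {on(e,c)}, require {clear(e), holding(b)}
    → {clear(e), holding(b), on(e,c)}
  through step 2 (unstack(b,f)): drop {holding(b)}, keep {clear(e), on(e,c)}, require {clear(b), handempty, on(b,f)}
    → {clear(b), clear(e), handempty, on(b,f), on(e,c)}
  through step 1 (stack(b,f)): drop {clear(b), handempty, on(b,f)}, keep {clear(e), on(e,c)}, require {clear(f), holding(b)}
    → {clear(e), clear(f), holding(b), on(e,c)}

== RESULT ==
["clear(e)", "clear(f)", "holding(b)", "on(e,c)"]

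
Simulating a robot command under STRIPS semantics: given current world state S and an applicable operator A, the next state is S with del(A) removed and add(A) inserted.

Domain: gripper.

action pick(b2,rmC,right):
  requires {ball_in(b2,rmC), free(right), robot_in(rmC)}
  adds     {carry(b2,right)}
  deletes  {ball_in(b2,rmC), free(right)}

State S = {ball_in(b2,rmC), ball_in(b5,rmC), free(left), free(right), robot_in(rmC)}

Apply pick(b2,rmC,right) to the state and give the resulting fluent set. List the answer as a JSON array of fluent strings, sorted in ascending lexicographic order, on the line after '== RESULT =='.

Compute (S \ del) ∪ add:
  pre ⊆ S: {ball_in(b2,rmC), free(right), robot_in(rmC)} ⊆ S  — applicable
  S \ del = {ball_in(b5,rmC), free(left), robot_in(rmC)}
  ∪ add   = {ball_in(b5,rmC), carry(b2,right), free(left), robot_in(rmC)}

== RESULT ==
["ball_in(b5,rmC)", "carry(b2,right)", "free(left)", "robot_in(rmC)"]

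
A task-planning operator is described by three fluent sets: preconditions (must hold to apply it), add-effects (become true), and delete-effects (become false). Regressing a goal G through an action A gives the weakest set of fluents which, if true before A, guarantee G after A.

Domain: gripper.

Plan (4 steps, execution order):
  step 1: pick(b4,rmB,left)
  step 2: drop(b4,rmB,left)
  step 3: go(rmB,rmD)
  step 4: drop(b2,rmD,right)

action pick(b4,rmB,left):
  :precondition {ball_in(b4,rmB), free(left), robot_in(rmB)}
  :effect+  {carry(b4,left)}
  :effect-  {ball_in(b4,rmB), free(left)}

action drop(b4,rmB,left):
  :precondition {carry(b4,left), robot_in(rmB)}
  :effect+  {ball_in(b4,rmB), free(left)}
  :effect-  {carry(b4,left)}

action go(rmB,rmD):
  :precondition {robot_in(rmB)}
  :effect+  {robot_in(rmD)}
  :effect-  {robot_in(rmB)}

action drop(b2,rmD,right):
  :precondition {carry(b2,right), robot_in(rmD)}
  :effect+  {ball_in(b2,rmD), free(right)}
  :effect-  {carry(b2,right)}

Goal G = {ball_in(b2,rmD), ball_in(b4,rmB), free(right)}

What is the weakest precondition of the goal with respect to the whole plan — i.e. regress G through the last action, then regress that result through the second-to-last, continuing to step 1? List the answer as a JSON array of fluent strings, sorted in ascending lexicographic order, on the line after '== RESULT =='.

Regress step by step:
  through step 4 (drop(b2,rmD,right)): drop {ball_in(b2,rmD), free(right)}, keep {ball_in(b4,rmB)}, require {carry(b2,right), robot_in(rmD)}
    → {ball_in(b4,rmB), carry(b2,right), robot_in(rmD)}
  through step 3 (go(rmB,rmD)): drop {robot_in(rmD)}, keep {ball_in(b4,rmB), carry(b2,right)}, require {robot_in(rmB)}
    → {ball_in(b4,rmB), carry(b2,right), robot_in(rmB)}
  through step 2 (drop(b4,rmB,left)): drop {ball_in(b4,rmB)}, keep {carry(b2,right), robot_in(rmB)}, require {carry(b4,left), robot_in(rmB)}
    → {carry(b2,right), carry(b4,left), robot_in(rmB)}
  through step 1 (pick(b4,rmB,left)): drop {carry(b4,left)}, keep {carry(b2,right), robot_in(rmB)}, require {ball_in(b4,rmB), free(left), robot_in(rmB)}
    → {ball_in(b4,rmB), carry(b2,right), free(left), robot_in(rmB)}

== RESULT ==
["ball_in(b4,rmB)", "carry(b2,right)", "free(left)", "robot_in(rmB)"]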